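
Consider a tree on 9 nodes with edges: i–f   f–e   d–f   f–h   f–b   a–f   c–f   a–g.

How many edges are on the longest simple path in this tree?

Starting from g, a farthest node is i at distance 3.
One longest path: g-a-f-i.
So the diameter is 3.

3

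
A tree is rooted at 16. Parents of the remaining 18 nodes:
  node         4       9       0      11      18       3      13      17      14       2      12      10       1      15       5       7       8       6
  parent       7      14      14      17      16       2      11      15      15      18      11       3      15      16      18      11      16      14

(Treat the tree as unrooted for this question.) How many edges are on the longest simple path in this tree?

9

Starting from 4, a farthest node is 10 at distance 9.
One longest path: 4 – 7 – 11 – 17 – 15 – 16 – 18 – 2 – 3 – 10.
So the diameter is 9.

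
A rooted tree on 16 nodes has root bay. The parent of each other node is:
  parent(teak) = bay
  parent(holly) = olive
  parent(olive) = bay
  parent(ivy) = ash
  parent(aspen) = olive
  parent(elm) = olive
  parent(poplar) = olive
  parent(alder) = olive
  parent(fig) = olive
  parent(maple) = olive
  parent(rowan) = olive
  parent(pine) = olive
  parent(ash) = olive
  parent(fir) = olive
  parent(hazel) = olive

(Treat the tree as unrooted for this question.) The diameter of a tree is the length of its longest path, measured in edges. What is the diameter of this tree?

BFS from ivy reaches teak last, at distance 4; BFS from teak confirms no node is farther.
Path: ivy–ash–olive–bay–teak.

4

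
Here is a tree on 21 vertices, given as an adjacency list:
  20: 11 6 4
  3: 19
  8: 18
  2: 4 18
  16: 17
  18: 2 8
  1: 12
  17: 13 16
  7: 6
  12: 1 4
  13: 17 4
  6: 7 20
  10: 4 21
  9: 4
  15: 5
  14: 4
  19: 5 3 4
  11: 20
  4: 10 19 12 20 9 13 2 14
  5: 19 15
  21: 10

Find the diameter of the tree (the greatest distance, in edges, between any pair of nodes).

Starting from 8, a farthest node is 7 at distance 6.
One longest path: 8–18–2–4–20–6–7.
So the diameter is 6.

6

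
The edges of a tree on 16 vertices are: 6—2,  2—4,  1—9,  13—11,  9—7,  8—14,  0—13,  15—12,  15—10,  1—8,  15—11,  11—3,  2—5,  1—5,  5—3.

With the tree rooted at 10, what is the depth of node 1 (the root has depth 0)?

5

Climbing from 1 to the root: 1 – 5 – 3 – 11 – 15 – 10. That's 5 steps.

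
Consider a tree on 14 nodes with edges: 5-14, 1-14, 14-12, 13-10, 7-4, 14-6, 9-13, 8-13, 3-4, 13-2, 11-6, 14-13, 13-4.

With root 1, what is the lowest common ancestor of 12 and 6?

14

Ancestors of 12 (toward the root): 12, 14, 1.
Ancestors of 6: 6, 14, 1.
The deepest node appearing in both lists is 14.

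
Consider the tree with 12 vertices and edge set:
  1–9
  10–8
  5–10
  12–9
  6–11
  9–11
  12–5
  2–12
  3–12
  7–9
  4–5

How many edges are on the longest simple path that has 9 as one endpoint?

A farthest node from 9 is 8.
The path 9-12-5-10-8 has 4 edges.

4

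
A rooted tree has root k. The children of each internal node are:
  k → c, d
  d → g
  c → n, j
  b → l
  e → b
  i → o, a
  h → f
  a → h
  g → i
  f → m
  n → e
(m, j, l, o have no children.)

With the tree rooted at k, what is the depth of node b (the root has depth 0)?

4

Path from k to b: k–c–n–e–b, which has 4 edges.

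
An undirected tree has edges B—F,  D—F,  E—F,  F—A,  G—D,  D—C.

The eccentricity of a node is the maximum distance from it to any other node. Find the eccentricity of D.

2

The node farthest from D is B (A, E also at distance 2), via D – F – B — 2 edges.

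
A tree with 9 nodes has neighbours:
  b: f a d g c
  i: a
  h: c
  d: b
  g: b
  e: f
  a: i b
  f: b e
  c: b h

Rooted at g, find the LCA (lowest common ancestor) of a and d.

Ancestors of a (toward the root): a, b, g.
Ancestors of d: d, b, g.
The deepest node appearing in both lists is b.

b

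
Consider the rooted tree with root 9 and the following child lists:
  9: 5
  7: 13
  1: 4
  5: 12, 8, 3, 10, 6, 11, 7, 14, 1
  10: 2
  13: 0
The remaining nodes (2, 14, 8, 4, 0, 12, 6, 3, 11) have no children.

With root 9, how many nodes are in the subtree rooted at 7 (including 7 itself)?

Descendants of 7 (including itself): 7, 13, 0. That's 3.

3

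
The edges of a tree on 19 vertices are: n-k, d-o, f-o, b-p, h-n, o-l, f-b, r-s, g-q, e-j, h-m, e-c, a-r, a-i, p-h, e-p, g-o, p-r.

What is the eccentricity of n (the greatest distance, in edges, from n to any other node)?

Distances from n peak at 7, attained at q.
n – h – p – b – f – o – g – q

7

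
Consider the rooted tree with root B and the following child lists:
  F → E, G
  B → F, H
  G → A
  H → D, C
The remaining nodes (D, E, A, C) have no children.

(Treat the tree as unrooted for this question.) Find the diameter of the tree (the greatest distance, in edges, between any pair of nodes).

5

BFS from D reaches A last, at distance 5; BFS from A confirms no node is farther.
Path: D – H – B – F – G – A.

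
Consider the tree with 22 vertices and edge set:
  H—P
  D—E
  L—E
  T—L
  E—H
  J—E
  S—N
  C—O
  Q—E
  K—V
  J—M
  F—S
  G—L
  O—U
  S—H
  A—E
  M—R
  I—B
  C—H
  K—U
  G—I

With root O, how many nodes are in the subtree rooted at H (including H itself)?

17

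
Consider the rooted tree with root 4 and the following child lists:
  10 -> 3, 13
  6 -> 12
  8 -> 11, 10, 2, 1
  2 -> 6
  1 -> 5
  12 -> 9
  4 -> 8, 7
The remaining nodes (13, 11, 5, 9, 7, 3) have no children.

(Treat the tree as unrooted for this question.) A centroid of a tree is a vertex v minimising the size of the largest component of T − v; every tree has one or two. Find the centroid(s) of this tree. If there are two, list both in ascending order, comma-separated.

Delete 8: the remaining components have sizes 4, 3, 2, 2, 1. Max 4 ≤ 6, so 8 is a centroid.
Every other node leaves some component of size > 6, so the centroid is unique.

8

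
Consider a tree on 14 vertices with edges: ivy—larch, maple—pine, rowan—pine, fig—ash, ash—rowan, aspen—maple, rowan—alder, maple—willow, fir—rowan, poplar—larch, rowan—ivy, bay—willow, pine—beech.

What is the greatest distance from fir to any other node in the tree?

5

The node farthest from fir is bay, via fir-rowan-pine-maple-willow-bay — 5 edges.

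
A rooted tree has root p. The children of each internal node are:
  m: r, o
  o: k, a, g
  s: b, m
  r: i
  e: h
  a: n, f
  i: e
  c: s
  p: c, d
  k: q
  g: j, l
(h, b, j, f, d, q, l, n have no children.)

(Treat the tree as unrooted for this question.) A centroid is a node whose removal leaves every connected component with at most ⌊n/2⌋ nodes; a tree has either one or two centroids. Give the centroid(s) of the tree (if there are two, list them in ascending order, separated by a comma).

m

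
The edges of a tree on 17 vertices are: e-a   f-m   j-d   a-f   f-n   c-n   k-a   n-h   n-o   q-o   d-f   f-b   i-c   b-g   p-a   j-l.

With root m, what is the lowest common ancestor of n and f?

Ancestors of n (toward the root): n, f, m.
Ancestors of f: f, m.
The deepest node appearing in both lists is f.

f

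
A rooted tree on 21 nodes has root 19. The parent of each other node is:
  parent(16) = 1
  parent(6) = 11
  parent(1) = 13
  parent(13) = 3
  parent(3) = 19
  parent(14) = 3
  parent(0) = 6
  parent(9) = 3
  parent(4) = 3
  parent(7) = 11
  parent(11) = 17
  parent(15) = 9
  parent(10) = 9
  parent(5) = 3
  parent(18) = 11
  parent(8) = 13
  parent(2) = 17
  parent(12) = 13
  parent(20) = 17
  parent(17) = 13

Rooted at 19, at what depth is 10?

3

Path from 19 to 10: 19 – 3 – 9 – 10, which has 3 edges.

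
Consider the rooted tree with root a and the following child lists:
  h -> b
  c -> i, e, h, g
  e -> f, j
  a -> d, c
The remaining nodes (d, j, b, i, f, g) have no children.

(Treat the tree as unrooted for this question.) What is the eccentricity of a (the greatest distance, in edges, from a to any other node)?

3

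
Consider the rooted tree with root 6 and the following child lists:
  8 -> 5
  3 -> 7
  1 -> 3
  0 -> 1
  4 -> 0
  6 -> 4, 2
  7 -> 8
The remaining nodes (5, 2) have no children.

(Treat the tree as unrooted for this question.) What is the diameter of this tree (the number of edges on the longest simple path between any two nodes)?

A longest path is 5 – 8 – 7 – 3 – 1 – 0 – 4 – 6 – 2, with 8 edges.

8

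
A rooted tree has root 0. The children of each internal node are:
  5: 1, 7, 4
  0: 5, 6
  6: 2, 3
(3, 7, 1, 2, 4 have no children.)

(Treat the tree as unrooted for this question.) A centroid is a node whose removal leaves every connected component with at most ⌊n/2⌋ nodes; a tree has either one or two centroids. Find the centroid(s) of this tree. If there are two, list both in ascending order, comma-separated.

0, 5

If 0 is removed the pieces have sizes 4, 3, all ≤ ⌊8/2⌋ = 4.
5 is adjacent to 0 and is also a centroid (the largest component after removing it is likewise 4).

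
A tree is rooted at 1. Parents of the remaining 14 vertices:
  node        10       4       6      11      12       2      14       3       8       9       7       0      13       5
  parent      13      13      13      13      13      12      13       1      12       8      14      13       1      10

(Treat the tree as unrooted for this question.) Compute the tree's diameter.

5

A longest path is 9-8-12-13-1-3, with 5 edges.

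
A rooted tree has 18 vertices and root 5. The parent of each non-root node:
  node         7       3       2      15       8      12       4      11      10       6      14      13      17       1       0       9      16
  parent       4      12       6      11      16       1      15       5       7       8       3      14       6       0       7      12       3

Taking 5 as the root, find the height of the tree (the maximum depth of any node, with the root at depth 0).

The longest root-to-leaf path is 5 – 11 – 15 – 4 – 7 – 0 – 1 – 12 – 3 – 16 – 8 – 6 – 17 (12 edges).

12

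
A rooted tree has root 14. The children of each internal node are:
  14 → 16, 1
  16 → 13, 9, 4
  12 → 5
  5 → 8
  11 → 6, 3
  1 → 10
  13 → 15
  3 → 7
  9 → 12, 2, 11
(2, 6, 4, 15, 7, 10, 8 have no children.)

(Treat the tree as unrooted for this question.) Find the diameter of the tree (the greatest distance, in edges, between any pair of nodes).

7

Starting from 7, a farthest node is 10 at distance 7.
One longest path: 7 – 3 – 11 – 9 – 16 – 14 – 1 – 10.
So the diameter is 7.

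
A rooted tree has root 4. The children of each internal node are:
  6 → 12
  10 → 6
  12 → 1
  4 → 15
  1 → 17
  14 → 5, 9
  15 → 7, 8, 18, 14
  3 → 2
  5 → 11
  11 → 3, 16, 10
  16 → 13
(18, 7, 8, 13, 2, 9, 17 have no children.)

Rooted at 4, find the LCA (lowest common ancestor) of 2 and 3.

3

Path 2→root: 2 3 11 5 14 15 4; path 3→root: 3 11 5 14 15 4.
First common node: 3.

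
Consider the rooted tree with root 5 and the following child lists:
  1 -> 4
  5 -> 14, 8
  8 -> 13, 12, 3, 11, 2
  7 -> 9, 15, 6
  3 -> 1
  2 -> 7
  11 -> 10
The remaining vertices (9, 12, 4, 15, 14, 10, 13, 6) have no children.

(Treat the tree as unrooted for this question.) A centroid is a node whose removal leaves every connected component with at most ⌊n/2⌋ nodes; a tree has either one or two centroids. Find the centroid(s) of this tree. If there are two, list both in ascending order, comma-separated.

Delete 8: the remaining components have sizes 5, 3, 2, 2, 1, 1. Max 5 ≤ 7, so 8 is a centroid.
No neighbour of 8 does as well, so 8 is the unique centroid.

8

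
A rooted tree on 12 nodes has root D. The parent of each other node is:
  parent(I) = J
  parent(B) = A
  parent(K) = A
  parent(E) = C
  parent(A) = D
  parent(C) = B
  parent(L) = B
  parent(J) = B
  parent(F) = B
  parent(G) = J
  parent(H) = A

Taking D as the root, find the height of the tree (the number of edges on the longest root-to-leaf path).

4

E sits deepest: D – A – B – C – E — 4 edges from the root.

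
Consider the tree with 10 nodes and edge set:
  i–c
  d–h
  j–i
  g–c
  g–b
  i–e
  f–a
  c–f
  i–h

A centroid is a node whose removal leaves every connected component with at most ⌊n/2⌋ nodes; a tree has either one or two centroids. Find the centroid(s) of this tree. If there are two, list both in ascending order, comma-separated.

c, i

Delete c: the remaining components have sizes 5, 2, 2. Max 5 ≤ 5, so c is a centroid.
Its neighbour i also leaves a largest component of size 5, so both are centroids.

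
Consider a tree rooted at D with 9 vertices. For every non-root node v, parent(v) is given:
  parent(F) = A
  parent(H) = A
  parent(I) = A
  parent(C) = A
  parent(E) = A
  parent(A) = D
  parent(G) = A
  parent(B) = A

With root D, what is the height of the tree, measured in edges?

A deepest node is B, reached by D–A–B.
That path has 2 edges, so the height is 2.

2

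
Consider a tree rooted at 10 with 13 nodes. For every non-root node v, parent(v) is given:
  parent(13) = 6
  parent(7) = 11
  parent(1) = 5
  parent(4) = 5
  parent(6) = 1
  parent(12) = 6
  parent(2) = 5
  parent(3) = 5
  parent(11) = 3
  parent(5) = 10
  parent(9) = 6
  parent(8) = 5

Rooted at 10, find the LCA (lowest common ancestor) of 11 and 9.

Ancestors of 11 (toward the root): 11, 3, 5, 10.
Ancestors of 9: 9, 6, 1, 5, 10.
The deepest node appearing in both lists is 5.

5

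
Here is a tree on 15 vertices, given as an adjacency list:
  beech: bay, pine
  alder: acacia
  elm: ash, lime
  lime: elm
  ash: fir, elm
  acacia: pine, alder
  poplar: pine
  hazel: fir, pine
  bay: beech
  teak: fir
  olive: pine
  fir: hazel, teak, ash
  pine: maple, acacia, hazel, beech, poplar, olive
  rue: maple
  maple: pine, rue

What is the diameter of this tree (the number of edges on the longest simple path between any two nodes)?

BFS from lime reaches rue last, at distance 7; BFS from rue confirms no node is farther.
Path: lime-elm-ash-fir-hazel-pine-maple-rue.

7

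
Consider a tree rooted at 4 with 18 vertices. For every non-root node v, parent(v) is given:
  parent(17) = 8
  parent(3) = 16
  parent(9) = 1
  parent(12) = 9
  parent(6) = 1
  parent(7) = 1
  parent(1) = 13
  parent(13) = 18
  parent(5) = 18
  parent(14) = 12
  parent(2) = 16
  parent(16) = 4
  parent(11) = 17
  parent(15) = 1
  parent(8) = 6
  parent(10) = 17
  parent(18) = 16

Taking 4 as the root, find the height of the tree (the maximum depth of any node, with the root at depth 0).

A deepest node is 11, reached by 4 → 16 → 18 → 13 → 1 → 6 → 8 → 17 → 11.
That path has 8 edges, so the height is 8.

8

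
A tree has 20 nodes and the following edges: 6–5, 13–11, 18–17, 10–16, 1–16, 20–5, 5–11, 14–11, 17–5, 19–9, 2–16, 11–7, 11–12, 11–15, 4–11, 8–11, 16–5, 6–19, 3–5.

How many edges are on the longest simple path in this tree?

5

BFS from 9 reaches 10 last, at distance 5; BFS from 10 confirms no node is farther.
Path: 9–19–6–5–16–10.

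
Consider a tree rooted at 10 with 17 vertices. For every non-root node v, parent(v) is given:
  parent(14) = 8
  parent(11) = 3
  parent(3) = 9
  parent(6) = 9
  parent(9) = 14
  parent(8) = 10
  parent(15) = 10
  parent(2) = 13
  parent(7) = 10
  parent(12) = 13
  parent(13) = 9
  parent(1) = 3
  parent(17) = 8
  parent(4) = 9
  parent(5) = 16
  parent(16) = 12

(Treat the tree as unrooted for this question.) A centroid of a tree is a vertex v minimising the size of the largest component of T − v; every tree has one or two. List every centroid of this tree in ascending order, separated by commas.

9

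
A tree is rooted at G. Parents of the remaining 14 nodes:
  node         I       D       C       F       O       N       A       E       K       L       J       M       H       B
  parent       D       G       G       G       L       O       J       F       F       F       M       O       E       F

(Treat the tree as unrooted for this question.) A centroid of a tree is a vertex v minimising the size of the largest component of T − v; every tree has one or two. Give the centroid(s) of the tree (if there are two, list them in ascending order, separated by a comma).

F

If F is removed the pieces have sizes 6, 4, 2, 1, 1, all ≤ ⌊15/2⌋ = 7.
No neighbour of F does as well, so F is the unique centroid.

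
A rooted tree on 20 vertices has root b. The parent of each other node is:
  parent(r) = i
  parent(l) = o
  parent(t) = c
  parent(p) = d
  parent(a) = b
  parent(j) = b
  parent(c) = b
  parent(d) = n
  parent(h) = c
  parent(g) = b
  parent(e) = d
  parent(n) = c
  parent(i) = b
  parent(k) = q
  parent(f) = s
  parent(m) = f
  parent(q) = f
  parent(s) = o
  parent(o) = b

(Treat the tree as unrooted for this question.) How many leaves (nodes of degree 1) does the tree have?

The leaves are a, e, g, h, j, k, l, m, p, r, t.
That is 11 leaves.

11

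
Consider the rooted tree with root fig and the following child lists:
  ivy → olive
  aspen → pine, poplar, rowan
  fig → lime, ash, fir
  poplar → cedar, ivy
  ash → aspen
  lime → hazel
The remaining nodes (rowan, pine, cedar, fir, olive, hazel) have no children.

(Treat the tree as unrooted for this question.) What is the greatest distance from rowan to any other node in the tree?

The node farthest from rowan is hazel, via rowan-aspen-ash-fig-lime-hazel — 5 edges.

5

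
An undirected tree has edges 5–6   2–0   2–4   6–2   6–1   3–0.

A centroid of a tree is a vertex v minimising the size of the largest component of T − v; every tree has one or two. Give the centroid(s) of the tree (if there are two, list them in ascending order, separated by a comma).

2

If 2 is removed the pieces have sizes 3, 2, 1, all ≤ ⌊7/2⌋ = 3.
Every other node leaves some component of size > 3, so the centroid is unique.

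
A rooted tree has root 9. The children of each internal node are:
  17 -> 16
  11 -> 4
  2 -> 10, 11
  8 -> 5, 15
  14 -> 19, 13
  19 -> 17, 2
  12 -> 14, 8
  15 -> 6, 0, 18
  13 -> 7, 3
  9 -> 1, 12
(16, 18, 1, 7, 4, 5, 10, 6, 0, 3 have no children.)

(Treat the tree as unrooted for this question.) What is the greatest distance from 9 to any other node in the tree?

6

A farthest node from 9 is 4.
The path 9–12–14–19–2–11–4 has 6 edges.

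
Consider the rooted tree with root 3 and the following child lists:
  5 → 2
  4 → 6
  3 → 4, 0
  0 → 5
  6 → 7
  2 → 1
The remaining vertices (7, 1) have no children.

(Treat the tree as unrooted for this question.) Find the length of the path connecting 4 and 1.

5

4 - 3 - 0 - 5 - 2 - 1: 5 edges.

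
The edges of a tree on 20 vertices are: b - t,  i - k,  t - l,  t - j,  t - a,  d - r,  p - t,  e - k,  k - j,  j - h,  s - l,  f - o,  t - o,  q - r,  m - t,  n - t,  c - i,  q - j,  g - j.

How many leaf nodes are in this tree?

Degree-1 nodes: a, b, c, d, e, f, g, h, m, n, p, s — 12 of them.

12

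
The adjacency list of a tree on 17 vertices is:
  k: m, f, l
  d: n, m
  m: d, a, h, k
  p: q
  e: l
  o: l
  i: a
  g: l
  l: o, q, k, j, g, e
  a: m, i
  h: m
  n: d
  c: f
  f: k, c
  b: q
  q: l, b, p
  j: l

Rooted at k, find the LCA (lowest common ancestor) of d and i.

Path d→root: d m k; path i→root: i a m k.
First common node: m.

m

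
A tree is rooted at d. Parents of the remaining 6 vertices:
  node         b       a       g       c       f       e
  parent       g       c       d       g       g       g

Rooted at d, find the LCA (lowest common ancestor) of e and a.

g

Path e→root: e g d; path a→root: a c g d.
First common node: g.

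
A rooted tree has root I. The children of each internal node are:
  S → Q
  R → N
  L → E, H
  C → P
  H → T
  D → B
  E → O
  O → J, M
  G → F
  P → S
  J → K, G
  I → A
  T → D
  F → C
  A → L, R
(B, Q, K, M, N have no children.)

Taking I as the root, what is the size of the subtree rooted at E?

11

The subtree rooted at E contains: E, O, J, M, G, K, F, C, P, S, Q — 11 nodes.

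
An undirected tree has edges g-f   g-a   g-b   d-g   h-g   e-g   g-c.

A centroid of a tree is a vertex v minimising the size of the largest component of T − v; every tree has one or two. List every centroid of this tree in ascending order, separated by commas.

Delete g: the remaining components have sizes 1, 1, 1, 1, 1, 1, 1. Max 1 ≤ 4, so g is a centroid.
Every other node leaves some component of size > 4, so the centroid is unique.

g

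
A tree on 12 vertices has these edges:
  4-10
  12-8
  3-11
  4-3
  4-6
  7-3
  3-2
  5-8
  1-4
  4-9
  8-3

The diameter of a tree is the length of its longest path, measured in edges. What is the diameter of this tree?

4

A longest path is 5-8-3-4-6, with 4 edges.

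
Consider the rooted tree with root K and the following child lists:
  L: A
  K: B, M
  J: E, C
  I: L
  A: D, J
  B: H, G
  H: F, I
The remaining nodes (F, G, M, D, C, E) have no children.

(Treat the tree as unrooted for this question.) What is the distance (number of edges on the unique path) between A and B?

4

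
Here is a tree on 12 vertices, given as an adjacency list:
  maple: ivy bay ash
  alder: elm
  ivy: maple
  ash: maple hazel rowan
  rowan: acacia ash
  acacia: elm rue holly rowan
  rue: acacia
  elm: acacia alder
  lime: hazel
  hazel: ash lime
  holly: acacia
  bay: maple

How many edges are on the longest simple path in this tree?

A longest path is alder – elm – acacia – rowan – ash – maple – ivy, with 6 edges.

6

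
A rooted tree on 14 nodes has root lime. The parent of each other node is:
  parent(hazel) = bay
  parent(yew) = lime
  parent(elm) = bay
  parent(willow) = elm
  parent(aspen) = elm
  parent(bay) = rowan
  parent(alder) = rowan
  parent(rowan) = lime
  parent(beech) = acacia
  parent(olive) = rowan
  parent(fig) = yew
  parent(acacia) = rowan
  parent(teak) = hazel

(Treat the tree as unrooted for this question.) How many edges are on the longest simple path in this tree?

6

BFS from teak reaches fig last, at distance 6; BFS from fig confirms no node is farther.
Path: teak–hazel–bay–rowan–lime–yew–fig.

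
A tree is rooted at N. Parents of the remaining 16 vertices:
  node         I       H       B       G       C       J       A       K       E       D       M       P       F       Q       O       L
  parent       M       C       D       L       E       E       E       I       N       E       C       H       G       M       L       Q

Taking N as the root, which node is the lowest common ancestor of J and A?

E

Path J→root: J E N; path A→root: A E N.
First common node: E.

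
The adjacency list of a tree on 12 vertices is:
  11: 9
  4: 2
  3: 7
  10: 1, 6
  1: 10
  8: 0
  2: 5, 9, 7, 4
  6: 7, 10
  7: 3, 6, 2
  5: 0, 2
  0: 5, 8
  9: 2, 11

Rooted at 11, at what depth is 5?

3

11 → 9 → 2 → 5 — 3 edges.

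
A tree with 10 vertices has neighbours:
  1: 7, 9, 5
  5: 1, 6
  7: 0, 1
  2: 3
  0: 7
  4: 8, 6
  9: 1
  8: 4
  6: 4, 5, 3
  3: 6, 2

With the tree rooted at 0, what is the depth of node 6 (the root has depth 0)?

4

Climbing from 6 to the root: 6 → 5 → 1 → 7 → 0. That's 4 steps.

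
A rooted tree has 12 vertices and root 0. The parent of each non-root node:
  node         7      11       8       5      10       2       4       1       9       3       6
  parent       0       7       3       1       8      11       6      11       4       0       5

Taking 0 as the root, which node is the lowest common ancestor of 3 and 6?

0

3's ancestor chain is 3, 0 and 6's is 6, 5, 1, 11, 7, 0; they first meet at 0.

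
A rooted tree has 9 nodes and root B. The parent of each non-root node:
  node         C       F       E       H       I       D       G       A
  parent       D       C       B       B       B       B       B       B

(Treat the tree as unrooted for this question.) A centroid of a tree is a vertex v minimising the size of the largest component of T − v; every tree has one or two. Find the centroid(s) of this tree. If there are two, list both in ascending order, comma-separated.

If B is removed the pieces have sizes 3, 1, 1, 1, 1, 1, all ≤ ⌊9/2⌋ = 4.
No neighbour of B does as well, so B is the unique centroid.

B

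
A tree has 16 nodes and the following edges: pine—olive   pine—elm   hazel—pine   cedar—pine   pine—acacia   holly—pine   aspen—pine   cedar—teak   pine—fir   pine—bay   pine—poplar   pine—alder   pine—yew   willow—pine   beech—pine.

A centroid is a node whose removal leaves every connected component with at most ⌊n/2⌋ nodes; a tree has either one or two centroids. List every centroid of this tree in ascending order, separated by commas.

pine

Delete pine: the remaining components have sizes 2, 1, 1, 1, 1, 1, 1, 1, 1, 1, 1, 1, 1, 1. Max 2 ≤ 8, so pine is a centroid.
Every other node leaves some component of size > 8, so the centroid is unique.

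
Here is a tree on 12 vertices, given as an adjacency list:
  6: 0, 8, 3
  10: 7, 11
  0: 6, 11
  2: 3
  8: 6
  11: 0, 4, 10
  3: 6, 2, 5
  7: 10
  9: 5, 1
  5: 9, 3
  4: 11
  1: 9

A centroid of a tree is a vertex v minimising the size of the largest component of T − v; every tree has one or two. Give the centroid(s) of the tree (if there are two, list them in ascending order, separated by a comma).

If 6 is removed the pieces have sizes 5, 5, 1, all ≤ ⌊12/2⌋ = 6.
No neighbour of 6 does as well, so 6 is the unique centroid.

6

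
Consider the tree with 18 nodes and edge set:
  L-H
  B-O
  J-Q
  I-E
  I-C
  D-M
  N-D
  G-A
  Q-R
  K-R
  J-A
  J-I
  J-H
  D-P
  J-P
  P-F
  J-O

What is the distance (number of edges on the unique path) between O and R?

3

The path is O - J - Q - R, which has 3 edges.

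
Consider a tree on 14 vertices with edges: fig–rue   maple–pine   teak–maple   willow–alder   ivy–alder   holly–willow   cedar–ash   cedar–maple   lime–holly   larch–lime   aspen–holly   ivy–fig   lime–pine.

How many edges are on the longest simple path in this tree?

10

Starting from rue, a farthest node is ash at distance 10.
One longest path: rue–fig–ivy–alder–willow–holly–lime–pine–maple–cedar–ash.
So the diameter is 10.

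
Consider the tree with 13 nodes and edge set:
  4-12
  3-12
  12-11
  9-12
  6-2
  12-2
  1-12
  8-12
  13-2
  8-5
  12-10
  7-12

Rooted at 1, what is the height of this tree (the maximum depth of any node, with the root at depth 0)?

A deepest node is 5, reached by 1 – 12 – 8 – 5.
That path has 3 edges, so the height is 3.

3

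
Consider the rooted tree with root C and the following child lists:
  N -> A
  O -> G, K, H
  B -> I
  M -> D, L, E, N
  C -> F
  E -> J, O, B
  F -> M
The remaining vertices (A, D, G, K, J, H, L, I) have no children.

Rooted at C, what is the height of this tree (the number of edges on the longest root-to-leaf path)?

G sits deepest: C – F – M – E – O – G — 5 edges from the root.

5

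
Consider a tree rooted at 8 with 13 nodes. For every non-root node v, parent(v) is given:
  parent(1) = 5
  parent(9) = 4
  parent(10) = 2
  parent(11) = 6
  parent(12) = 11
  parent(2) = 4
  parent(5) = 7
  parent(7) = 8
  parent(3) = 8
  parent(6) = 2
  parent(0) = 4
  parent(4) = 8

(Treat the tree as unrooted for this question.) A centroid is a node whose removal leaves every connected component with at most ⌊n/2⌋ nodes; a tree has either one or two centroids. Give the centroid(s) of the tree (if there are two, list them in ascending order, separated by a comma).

Removing 4 splits the tree into components of sizes 5, 5, 1, 1; the largest is 5 ≤ ⌊13/2⌋ = 6.
No neighbour of 4 does as well, so 4 is the unique centroid.

4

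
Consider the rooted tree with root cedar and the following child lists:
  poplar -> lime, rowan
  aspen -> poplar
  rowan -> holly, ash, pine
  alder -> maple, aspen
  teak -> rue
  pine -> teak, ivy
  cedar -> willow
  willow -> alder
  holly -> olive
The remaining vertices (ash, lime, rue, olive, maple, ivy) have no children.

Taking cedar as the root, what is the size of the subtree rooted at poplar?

Descendants of poplar (including itself): poplar, rowan, lime, pine, ash, holly, teak, ivy, olive, rue. That's 10.

10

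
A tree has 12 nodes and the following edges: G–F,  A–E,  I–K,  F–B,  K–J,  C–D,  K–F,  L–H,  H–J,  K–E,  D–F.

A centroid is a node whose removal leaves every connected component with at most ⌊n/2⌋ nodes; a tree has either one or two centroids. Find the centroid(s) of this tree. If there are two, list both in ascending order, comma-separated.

Delete K: the remaining components have sizes 5, 3, 2, 1. Max 5 ≤ 6, so K is a centroid.
Every other node leaves some component of size > 6, so the centroid is unique.

K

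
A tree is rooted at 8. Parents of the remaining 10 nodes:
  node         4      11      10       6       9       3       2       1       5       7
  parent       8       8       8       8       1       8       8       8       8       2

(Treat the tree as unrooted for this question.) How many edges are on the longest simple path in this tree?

A longest path is 7 – 2 – 8 – 1 – 9, with 4 edges.

4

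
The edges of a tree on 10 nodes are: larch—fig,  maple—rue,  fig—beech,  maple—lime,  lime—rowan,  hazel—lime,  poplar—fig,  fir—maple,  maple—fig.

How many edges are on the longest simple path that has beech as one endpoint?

The node farthest from beech is hazel (rowan also at distance 4), via beech – fig – maple – lime – hazel — 4 edges.

4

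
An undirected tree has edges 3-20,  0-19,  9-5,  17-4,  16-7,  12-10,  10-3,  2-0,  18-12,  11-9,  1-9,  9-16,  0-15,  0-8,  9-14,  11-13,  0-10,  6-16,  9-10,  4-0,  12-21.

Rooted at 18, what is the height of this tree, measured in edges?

The longest root-to-leaf path is 18 – 12 – 10 – 9 – 16 – 7 (5 edges).

5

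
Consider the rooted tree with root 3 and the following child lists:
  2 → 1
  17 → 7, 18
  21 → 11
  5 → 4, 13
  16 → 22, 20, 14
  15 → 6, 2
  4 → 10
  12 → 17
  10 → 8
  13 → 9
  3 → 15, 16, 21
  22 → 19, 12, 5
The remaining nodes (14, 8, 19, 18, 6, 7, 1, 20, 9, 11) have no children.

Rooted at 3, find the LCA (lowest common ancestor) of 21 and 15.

3

Ancestors of 21 (toward the root): 21, 3.
Ancestors of 15: 15, 3.
The deepest node appearing in both lists is 3.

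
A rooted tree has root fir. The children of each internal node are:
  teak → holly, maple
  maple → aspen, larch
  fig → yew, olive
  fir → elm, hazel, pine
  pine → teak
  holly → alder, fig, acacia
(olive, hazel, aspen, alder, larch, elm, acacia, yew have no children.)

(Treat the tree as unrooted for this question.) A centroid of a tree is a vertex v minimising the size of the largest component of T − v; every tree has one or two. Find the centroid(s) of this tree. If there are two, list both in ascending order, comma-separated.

teak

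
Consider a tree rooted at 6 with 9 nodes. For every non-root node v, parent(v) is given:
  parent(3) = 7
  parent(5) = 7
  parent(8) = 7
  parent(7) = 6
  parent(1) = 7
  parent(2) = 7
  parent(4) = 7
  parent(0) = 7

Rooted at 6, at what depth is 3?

Path from 6 to 3: 6 – 7 – 3, which has 2 edges.

2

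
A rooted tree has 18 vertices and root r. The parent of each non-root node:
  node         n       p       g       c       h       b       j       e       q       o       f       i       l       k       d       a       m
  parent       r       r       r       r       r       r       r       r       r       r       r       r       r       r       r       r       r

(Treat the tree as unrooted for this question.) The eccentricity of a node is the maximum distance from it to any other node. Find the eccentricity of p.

2

The node farthest from p is b (a, n, j, h, l, g, q, e, f, d, i, o, m, k, c also at distance 2), via p – r – b — 2 edges.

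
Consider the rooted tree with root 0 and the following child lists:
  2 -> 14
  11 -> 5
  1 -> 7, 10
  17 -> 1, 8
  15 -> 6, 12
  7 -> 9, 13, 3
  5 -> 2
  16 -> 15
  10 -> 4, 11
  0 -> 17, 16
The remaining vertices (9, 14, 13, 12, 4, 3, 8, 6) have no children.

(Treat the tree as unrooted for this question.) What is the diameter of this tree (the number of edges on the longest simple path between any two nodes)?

Starting from 6, a farthest node is 14 at distance 10.
One longest path: 6-15-16-0-17-1-10-11-5-2-14.
So the diameter is 10.

10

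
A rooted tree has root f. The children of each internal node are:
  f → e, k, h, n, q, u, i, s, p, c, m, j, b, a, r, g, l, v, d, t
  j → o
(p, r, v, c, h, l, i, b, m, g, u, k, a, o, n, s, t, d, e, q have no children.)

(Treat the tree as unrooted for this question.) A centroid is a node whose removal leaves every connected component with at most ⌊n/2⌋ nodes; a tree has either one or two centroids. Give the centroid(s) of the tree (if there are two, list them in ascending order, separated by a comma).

f

If f is removed the pieces have sizes 2, 1, 1, 1, 1, 1, 1, 1, 1, 1, 1, 1, 1, 1, 1, 1, 1, 1, 1, 1, all ≤ ⌊22/2⌋ = 11.
Every other node leaves some component of size > 11, so the centroid is unique.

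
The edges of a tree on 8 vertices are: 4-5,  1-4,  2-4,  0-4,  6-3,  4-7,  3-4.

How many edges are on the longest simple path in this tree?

3

A longest path is 6-3-4-1, with 3 edges.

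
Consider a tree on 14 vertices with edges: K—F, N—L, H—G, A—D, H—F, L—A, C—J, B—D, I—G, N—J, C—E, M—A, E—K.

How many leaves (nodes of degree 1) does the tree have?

3

Exactly 3 nodes have a single neighbour: B, I, M.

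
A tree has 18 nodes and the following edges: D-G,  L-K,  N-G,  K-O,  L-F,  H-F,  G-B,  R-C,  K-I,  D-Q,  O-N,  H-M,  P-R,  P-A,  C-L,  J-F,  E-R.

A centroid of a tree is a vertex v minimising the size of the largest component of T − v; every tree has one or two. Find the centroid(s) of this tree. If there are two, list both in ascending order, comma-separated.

Removing L splits the tree into components of sizes 8, 5, 4; the largest is 8 ≤ ⌊18/2⌋ = 9.
No neighbour of L does as well, so L is the unique centroid.

L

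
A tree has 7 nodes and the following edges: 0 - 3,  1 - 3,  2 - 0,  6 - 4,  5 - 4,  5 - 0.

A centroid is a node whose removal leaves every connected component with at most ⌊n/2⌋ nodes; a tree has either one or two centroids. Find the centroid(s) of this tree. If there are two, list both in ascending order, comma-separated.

0

Delete 0: the remaining components have sizes 3, 2, 1. Max 3 ≤ 3, so 0 is a centroid.
Every other node leaves some component of size > 3, so the centroid is unique.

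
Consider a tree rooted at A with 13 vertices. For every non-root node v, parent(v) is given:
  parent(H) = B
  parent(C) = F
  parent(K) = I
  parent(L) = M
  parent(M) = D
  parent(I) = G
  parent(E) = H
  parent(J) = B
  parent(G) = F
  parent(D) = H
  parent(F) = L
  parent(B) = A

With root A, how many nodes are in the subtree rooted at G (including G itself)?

3

The subtree rooted at G contains: G, I, K — 3 nodes.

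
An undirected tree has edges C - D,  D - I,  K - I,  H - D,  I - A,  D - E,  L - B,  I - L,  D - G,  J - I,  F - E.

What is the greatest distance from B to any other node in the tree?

5

Distances from B peak at 5, attained at F.
B–L–I–D–E–F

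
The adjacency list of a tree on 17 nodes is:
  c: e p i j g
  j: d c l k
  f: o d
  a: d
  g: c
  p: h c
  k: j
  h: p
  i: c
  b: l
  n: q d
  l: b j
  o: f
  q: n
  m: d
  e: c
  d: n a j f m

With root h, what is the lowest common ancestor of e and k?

Ancestors of e (toward the root): e, c, p, h.
Ancestors of k: k, j, c, p, h.
The deepest node appearing in both lists is c.

c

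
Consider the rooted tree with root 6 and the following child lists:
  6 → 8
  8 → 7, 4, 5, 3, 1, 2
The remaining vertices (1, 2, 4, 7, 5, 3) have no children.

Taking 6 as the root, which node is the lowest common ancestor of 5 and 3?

8

5's ancestor chain is 5, 8, 6 and 3's is 3, 8, 6; they first meet at 8.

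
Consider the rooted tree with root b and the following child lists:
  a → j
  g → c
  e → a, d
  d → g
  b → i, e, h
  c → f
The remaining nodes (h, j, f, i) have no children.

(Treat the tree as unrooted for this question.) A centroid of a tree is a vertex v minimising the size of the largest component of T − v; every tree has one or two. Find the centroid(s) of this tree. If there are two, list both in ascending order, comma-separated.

e

Delete e: the remaining components have sizes 4, 3, 2. Max 4 ≤ 5, so e is a centroid.
No neighbour of e does as well, so e is the unique centroid.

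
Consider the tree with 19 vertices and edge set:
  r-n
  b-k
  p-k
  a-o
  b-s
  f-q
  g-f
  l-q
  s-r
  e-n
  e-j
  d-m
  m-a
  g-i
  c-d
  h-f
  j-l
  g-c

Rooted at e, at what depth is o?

10

e–j–l–q–f–g–c–d–m–a–o — 10 edges.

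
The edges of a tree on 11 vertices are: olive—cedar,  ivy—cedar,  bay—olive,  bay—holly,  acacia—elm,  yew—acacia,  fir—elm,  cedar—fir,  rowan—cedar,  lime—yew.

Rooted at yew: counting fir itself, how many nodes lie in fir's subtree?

7

fir's subtree: {fir, cedar, rowan, ivy, olive, bay, holly}, size 7.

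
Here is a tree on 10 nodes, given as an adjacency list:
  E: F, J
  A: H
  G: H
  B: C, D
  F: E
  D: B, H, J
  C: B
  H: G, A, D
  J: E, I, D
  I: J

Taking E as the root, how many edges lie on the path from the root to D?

2

Path from E to D: E–J–D, which has 2 edges.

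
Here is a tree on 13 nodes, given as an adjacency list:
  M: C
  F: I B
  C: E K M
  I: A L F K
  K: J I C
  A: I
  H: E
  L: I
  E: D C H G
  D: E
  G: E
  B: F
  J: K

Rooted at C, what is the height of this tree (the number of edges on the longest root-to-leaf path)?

B sits deepest: C-K-I-F-B — 4 edges from the root.

4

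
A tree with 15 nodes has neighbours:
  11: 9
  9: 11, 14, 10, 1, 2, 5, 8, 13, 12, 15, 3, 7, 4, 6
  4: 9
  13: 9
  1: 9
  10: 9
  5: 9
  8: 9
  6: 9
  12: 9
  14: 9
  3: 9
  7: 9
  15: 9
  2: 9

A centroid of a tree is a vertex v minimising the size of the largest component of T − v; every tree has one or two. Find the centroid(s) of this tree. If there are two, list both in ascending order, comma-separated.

9

Removing 9 splits the tree into components of sizes 1, 1, 1, 1, 1, 1, 1, 1, 1, 1, 1, 1, 1, 1; the largest is 1 ≤ ⌊15/2⌋ = 7.
Every other node leaves some component of size > 7, so the centroid is unique.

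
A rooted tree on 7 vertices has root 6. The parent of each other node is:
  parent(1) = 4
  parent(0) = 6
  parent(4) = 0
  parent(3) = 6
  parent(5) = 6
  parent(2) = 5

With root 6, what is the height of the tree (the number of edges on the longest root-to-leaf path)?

A deepest node is 1, reached by 6–0–4–1.
That path has 3 edges, so the height is 3.

3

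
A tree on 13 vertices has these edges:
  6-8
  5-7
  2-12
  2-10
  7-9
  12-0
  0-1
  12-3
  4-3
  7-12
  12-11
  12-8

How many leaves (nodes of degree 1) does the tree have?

7

The leaves are 1, 4, 5, 6, 9, 10, 11.
That is 7 leaves.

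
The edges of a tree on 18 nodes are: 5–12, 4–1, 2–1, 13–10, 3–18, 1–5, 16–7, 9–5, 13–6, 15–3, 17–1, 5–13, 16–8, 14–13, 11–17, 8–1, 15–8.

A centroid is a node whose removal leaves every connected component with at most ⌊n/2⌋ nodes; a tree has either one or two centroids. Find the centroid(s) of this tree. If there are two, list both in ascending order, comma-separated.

If 1 is removed the pieces have sizes 7, 6, 2, 1, 1, all ≤ ⌊18/2⌋ = 9.
No neighbour of 1 does as well, so 1 is the unique centroid.

1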